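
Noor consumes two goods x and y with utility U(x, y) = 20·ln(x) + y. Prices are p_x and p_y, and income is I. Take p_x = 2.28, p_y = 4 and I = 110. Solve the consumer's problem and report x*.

At the given prices: x* = 20·4/2.28 = 35.0877.

x* = 35.0877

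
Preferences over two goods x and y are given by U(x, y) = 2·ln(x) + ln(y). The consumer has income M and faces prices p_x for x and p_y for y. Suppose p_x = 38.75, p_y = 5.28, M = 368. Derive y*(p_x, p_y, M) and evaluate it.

y* = 23.2323

Demand: x*(p_x,p_y,M) = 2/3·M/p_x and y* = 1/3·M/p_y.
At p_x=38.75, p_y=5.28, M=368: y* = 1/3·368/5.28 = 23.2323.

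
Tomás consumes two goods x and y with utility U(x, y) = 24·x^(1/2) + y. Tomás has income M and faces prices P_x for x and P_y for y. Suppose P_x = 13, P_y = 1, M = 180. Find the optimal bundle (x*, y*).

x* = 0.8521, y* = 168.9231

Utility is quasi-linear in y; the FOC for x is 12/√x = P_x/P_y.
Solve: √x = 12·P_y/P_x, so x*(P_x,P_y) = (12·P_y/P_x)², and y* = (M − P_x·x*)/P_y.
Plugging in: x* = (12·1/13)² = 0.8521, y* = 168.9231.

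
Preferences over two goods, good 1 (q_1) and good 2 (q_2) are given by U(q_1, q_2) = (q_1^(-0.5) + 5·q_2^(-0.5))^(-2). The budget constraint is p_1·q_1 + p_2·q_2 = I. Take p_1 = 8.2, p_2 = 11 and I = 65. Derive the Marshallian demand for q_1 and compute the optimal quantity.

q_1* = 1.8762

From the CES first-order condition, (1/5)·(q_2/q_1)^(1.5) = p_1/p_2.
Solve for the ratio: q_2/q_1 = [5·p_1/p_2]^(2/3).
Substitute q_2 = (q_2/q_1)·q_1 into the budget: q_1* = I/(p_1 + p_2·(q_2/q_1)).
Numerically q_2/q_1 = 2.403961, so q_1* = 65/(8.2 + 11·2.403961) = 1.8762.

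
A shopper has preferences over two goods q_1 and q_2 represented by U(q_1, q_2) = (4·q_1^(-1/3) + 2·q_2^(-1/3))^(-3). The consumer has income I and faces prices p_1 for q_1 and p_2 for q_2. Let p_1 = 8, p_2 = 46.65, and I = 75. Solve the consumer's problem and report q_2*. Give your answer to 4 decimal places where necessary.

Substitute q_2 = (q_2/q_1)·q_1 into the budget: q_1* = I/(p_1 + p_2·(q_2/q_1)).
Numerically q_2/q_1 = 0.158455, so q_1* = 75/(8 + 46.65·0.158455) = 4.8727 and q_2* = 0.158455·4.8727 = 0.7721.

q_2* = 0.7721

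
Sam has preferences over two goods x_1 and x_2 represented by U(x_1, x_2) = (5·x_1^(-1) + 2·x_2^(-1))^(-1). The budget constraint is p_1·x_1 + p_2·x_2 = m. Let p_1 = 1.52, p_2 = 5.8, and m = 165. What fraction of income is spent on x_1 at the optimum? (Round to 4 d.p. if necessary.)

Substitute x_2 = (x_2/x_1)·x_1 into the budget: x_1* = m/(p_1 + p_2·(x_2/x_1)).
Numerically x_2/x_1 = 0.323771, so x_1* = 165/(1.52 + 5.8·0.323771) = 48.5598 and x_2* = 0.323771·48.5598 = 15.7223.
Expenditure on x_1: 1.52·48.5598 = 73.8109; share = 0.4473.

share on x_1 = 0.4473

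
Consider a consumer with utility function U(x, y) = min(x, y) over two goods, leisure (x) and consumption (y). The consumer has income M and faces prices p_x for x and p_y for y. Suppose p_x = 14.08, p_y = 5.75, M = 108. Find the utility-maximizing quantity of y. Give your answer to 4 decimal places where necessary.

With perfect complements, no substitution: consume in ratio x:y = 1:1.
Budget: p_x·x + p_y·x = M, so (p_x + p_y)·x = M.
Demand: x*(p_x,p_y,M) = M/(p_x + p_y), y* = M/(p_x + p_y).
Here 14.08 + 5.75 = 19.83, giving y* = 5.4463.

y* = 5.4463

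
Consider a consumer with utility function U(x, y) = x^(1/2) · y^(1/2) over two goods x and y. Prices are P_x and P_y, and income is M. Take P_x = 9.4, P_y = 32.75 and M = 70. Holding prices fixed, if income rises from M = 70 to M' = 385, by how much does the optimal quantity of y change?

The MRS is y/x. Set MRS = P_x/P_y.
Rearranging, P_y·y = P_x·x. Substituting into the budget gives P_x·x·(1 + 1) = M.
Demand: x*(P_x,P_y,M) = 0.5·M/P_x and y* = 0.5·M/P_y.
At P_x=9.4, P_y=32.75, M=70: y* = 0.5·70/32.75 = 1.0687.
At M' = 385: y* = 5.8779. Change: 5.8779 − 1.0687 = 4.8092.

Δy* = 4.8092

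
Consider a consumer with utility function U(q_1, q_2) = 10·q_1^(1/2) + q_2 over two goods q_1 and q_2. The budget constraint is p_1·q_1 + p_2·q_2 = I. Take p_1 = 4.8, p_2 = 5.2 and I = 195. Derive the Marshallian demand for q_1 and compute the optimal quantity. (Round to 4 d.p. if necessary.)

q_1* = 29.3403

Utility is quasi-linear in q_2; the FOC for q_1 is 5/√q_1 = p_1/p_2.
Thus q_1* = (5·p_2/p_1)² — independent of I — with the rest of income spent on q_2.
Plugging in: q_1* = (5·5.2/4.8)² = 29.3403.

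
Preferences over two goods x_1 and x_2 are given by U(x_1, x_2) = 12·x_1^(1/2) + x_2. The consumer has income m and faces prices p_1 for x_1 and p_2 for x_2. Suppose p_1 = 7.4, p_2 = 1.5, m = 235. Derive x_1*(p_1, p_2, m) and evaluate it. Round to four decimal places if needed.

x_1* = 1.4792

Set MRS = p_1/p_2: 6·x_1^(−1/2) = p_1/p_2.
Thus x_1* = (6·p_2/p_1)² — independent of m — with the rest of income spent on x_2.
Plugging in: x_1* = (6·1.5/7.4)² = 1.4792.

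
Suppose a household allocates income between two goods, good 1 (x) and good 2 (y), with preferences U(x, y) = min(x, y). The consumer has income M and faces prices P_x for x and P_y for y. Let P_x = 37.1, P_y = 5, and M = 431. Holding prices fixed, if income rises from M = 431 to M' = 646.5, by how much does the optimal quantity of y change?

Δy* = 5.1188

With perfect complements, no substitution: consume in ratio x:y = 1:1.
Budget: P_x·x + P_y·x = M, so (P_x + P_y)·x = M.
Demand: x*(P_x,P_y,M) = M/(P_x + P_y), y* = M/(P_x + P_y).
Here 37.1 + 5 = 42.1, giving y* = 10.2375.
At M' = 646.5: y* = 15.3563. Change: 15.3563 − 10.2375 = 5.1188.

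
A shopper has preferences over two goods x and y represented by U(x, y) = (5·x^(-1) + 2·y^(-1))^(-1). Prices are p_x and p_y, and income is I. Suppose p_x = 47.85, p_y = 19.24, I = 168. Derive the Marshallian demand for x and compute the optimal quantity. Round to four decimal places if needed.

x* = 2.506

MU_x ∝ 5·x^(-2), MU_y ∝ 2·y^(-2), so MRS = (5/2)·(y/x)^(2) = p_x/p_y.
Solve for the ratio: y/x = [(2/5)·p_x/p_y]^(0.5).
With the ratio pinned down, the budget gives x* = I/(p_x + p_y·(y/x)) and y* = (y/x)·x*.
Numerically y/x = 0.997398, so x* = 168/(47.85 + 19.24·0.997398) = 2.506.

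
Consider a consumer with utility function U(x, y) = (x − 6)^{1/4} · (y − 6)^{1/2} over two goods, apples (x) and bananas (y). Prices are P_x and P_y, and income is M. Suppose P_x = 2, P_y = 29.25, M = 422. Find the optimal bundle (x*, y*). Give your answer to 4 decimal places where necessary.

x* = 45.0833, y* = 11.3447

After buying the subsistence bundle (6, 6), a share 1/3 of the remaining income goes to x: x* = 6 + 1/3·(M − 6P_x − 6P_y)/P_x.
Discretionary income = 422 − 6·2 − 6·29.25 = 234.5; x* = 6 + 1/3·234.5/2 = 45.0833; y* = 6 + 2/3·234.5/29.25 = 11.3447.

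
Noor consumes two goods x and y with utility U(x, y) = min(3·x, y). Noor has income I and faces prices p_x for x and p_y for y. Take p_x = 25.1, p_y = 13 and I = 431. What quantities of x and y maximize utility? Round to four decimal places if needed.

Demand: x*(p_x,p_y,I) = I/(p_x + 3·p_y), y* = 3·I/(p_x + 3·p_y).
Here 25.1 + 3·13 = 64.1, giving x* = 6.7239 and y* = 20.1716.

x* = 6.7239, y* = 20.1716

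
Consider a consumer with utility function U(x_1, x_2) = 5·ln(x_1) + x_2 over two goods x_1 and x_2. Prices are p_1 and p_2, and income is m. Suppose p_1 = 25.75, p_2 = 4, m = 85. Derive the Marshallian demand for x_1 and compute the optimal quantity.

At the given prices: x_1* = 5·4/25.75 = 0.7767.

x_1* = 0.7767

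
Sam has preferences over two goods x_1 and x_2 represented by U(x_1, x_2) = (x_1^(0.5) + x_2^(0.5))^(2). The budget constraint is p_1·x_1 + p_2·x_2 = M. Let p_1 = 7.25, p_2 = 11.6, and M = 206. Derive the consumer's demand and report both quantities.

From the CES first-order condition, (x_2/x_1)^(0.5) = p_1/p_2.
Solve for the ratio: x_2/x_1 = [p_1/p_2]^(2).
Substitute x_2 = (x_2/x_1)·x_1 into the budget: x_1* = M/(p_1 + p_2·(x_2/x_1)).
Numerically x_2/x_1 = 0.390625, so x_1* = 206/(7.25 + 11.6·0.390625) = 17.4854 and x_2* = 0.390625·17.4854 = 6.8302.

x_1* = 17.4854, x_2* = 6.8302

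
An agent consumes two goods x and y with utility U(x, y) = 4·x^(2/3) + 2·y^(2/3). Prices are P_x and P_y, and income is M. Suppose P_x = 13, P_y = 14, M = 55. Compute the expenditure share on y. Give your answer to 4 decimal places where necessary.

MRS = MU_x/MU_y = 2·(y/x)^(1/3). Set equal to P_x/P_y.
Solve for the ratio: y/x = [(1/2)·P_x/P_y]^(3).
With the ratio pinned down, the budget gives x* = M/(P_x + P_y·(y/x)) and y* = (y/x)·x*.
Numerically y/x = 0.100082, so x* = 55/(13 + 14·0.100082) = 3.8191 and y* = 0.100082·3.8191 = 0.3822.
Expenditure on y: 14·0.3822 = 5.3512; share = 0.0973.

share on y = 0.0973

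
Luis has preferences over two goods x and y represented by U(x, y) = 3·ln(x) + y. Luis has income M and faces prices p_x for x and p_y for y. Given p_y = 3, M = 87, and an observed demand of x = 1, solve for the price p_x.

p_x = 9

MU_x = 3/x, MU_y = 1. Tangency: 3/x = p_x/p_y.
So x*(p_x,p_y) = 3·p_y/p_x, independent of income; and y* = (M − 3·p_y)/p_y.
Set x* = 1 in the demand function and solve for p_x: p_x = 9.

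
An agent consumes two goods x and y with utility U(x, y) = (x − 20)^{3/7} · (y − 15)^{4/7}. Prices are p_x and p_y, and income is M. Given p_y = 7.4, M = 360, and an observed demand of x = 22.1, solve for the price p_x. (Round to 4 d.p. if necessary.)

MRS = (3/4)·(y−15)/(x−20). Tangency with p_x/p_y gives y−15 = (4/3)·(p_x/p_y)·(x−20).
Substituting into the budget: x* = 20 + 3/7·(M − 20·p_x − 15·p_y)/p_x, and y* = 15 + 4/7·(…)/p_y.
Set x* = 22.1 in the demand function and solve for p_x: p_x = 10.

p_x = 10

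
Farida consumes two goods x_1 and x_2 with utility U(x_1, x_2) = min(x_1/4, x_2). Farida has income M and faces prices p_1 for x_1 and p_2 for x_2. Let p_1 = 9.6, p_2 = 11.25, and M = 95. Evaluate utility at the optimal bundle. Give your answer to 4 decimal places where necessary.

V = 1.9134

With perfect complements, no substitution: consume in ratio x_1:x_2 = 4:1.
Budget: p_1·x_1 + p_2·(1/4)·x_1 = M, so (4·p_1 + p_2)·x_1 = 4·M.
Demand: x_1*(p_1,p_2,M) = 4·M/(4·p_1 + p_2), x_2* = M/(4·p_1 + p_2).
Here 4·9.6 + 11.25 = 49.65, giving x_1* = 7.6536 and x_2* = 1.9134.
Utility at the optimum: U(7.6536, 1.9134) = 1.9134.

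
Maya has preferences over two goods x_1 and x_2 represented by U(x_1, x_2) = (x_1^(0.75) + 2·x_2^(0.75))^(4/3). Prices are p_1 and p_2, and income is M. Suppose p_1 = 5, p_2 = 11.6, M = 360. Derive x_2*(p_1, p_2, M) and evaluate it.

With the ratio pinned down, the budget gives x_1* = M/(p_1 + p_2·(x_2/x_1)) and x_2* = (x_2/x_1)·x_1*.
Numerically x_2/x_1 = 0.552291, so x_1* = 360/(5 + 11.6·0.552291) = 31.5607 and x_2* = 0.552291·31.5607 = 17.4307.

x_2* = 17.4307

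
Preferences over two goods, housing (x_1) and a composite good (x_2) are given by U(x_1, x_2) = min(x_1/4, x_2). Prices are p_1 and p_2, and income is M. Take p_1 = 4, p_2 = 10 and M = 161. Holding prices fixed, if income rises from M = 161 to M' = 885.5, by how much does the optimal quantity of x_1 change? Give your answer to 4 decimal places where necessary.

Δx_1* = 111.4615

Leontief preferences: the optimum is at the kink where x_1/4 = x_2/1, i.e. x_2 = (1/4)·x_1.
Budget: p_1·x_1 + p_2·(1/4)·x_1 = M, so (4·p_1 + p_2)·x_1 = 4·M.
Demand: x_1*(p_1,p_2,M) = 4·M/(4·p_1 + p_2), x_2* = M/(4·p_1 + p_2).
Here 4·4 + 10 = 26, giving x_1* = 24.7692.
At M' = 885.5: x_1* = 136.2308. Change: 136.2308 − 24.7692 = 111.4615.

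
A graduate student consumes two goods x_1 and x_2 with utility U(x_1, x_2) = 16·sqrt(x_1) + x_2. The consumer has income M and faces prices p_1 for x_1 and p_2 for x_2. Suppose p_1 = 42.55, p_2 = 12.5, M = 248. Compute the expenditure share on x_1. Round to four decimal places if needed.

Solve: √x_1 = 8·p_2/p_1, so x_1*(p_1,p_2) = (8·p_2/p_1)², and x_2* = (M − p_1·x_1*)/p_2.
Plugging in: x_1* = (8·12.5/42.55)² = 5.5233, x_2* = 1.0386.
Expenditure on x_1: 42.55·5.5233 = 235.0176; share = 0.9477.

share on x_1 = 0.9477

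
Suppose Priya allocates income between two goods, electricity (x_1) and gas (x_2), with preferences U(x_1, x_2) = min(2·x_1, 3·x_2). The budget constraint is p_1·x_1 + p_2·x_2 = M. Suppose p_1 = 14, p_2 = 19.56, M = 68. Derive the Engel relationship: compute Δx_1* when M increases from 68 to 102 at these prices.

Δx_1* = 1.2574

With perfect complements, no substitution: consume in ratio x_1:x_2 = 3:2.
Budget: p_1·x_1 + p_2·(2/3)·x_1 = M, so (3·p_1 + 2·p_2)·x_1 = 3·M.
Demand: x_1*(p_1,p_2,M) = 3·M/(3·p_1 + 2·p_2), x_2* = 2·M/(3·p_1 + 2·p_2).
Here 3·14 + 2·19.56 = 81.12, giving x_1* = 2.5148.
At M' = 102: x_1* = 3.7722. Change: 3.7722 − 2.5148 = 1.2574.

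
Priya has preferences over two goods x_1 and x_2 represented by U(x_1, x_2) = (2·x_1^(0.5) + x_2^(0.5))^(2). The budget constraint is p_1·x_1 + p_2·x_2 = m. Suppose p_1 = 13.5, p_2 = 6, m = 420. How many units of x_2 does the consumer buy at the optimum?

Numerically x_2/x_1 = 1.265625, so x_1* = 420/(13.5 + 6·1.265625) = 19.9111 and x_2* = 1.265625·19.9111 = 25.2.

x_2* = 25.2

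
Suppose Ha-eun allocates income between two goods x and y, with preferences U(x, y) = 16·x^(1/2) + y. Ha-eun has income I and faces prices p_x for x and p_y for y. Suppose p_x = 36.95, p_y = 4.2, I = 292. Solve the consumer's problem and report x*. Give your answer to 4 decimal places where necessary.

x* = 0.8269

Plugging in: x* = (8·4.2/36.95)² = 0.8269.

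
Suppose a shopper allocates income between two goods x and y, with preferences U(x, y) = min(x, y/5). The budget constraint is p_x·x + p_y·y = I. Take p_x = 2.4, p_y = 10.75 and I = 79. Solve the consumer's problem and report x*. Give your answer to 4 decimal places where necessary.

With perfect complements, no substitution: consume in ratio x:y = 1:5.
Budget: p_x·x + p_y·5·x = I, so (p_x + 5·p_y)·x = I.
Demand: x*(p_x,p_y,I) = I/(p_x + 5·p_y), y* = 5·I/(p_x + 5·p_y).
Here 2.4 + 5·10.75 = 56.15, giving x* = 1.4069.

x* = 1.4069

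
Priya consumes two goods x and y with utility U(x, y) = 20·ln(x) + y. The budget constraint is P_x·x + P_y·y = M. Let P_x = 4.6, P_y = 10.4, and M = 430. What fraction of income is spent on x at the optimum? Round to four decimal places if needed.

share on x = 0.4837

Set MRS = P_x/P_y: (20/x)/1 = P_x/P_y.
So x*(P_x,P_y) = 20·P_y/P_x, independent of income; and y* = (M − 20·P_y)/P_y.
At the given prices: x* = 20·10.4/4.6 = 45.2174, and y* = 21.3462.
Expenditure on x: 4.6·45.2174 = 208; share = 0.4837.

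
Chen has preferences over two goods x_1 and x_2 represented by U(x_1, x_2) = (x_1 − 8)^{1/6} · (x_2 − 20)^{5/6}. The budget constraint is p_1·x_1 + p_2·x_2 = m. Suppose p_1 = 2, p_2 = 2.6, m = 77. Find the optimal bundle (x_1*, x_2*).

x_1* = 8.75, x_2* = 22.8846

Discretionary income = 77 − 8·2 − 20·2.6 = 9; x_1* = 8 + 1/6·9/2 = 8.75; x_2* = 20 + 5/6·9/2.6 = 22.8846.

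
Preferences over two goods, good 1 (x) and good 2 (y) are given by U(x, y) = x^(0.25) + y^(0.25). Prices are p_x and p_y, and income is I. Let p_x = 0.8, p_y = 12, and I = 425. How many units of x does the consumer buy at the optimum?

x* = 377.9847

Substitute y = (y/x)·x into the budget: x* = I/(p_x + p_y·(y/x)).
Numerically y/x = 0.027032, so x* = 425/(0.8 + 12·0.027032) = 377.9847.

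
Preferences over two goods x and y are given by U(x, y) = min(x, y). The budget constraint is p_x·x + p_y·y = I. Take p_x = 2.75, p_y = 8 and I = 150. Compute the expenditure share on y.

Demand: x*(p_x,p_y,I) = I/(p_x + p_y), y* = I/(p_x + p_y).
Here 2.75 + 8 = 10.75, giving x* = 13.9535 and y* = 13.9535.
Expenditure on y: 8·13.9535 = 111.6279; share = 0.7442.

share on y = 0.7442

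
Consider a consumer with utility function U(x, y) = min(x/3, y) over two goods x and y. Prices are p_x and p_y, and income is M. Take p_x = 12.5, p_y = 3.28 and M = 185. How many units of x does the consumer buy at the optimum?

x* = 13.6096

With perfect complements, no substitution: consume in ratio x:y = 3:1.
Budget: p_x·x + p_y·(1/3)·x = M, so (3·p_x + p_y)·x = 3·M.
Demand: x*(p_x,p_y,M) = 3·M/(3·p_x + p_y), y* = M/(3·p_x + p_y).
Here 3·12.5 + 3.28 = 40.78, giving x* = 13.6096.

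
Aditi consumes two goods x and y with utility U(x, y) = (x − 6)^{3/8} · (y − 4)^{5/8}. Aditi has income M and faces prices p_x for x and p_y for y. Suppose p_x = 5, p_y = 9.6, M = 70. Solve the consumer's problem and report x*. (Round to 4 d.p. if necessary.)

Let x' = x−6, y' = y−4. MRS = (3/5)·y'/x' = p_x/p_y.
Substituting into the budget: x* = 6 + 0.375·(M − 6·p_x − 4·p_y)/p_x, and y* = 4 + 0.625·(…)/p_y.
Discretionary income = 70 − 6·5 − 4·9.6 = 1.6; x* = 6 + 0.375·1.6/5 = 6.12.

x* = 6.12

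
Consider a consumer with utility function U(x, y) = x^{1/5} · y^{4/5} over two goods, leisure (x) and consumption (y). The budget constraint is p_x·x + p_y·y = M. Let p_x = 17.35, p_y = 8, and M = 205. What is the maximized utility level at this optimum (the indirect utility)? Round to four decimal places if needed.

Tangency: MRS = (1/4)·y/x = p_x/p_y.
Rearranging, p_y·y = 4·p_x·x. Substituting into the budget gives p_x·x·(1 + 4) = M.
Demand: x*(p_x,p_y,M) = 0.2·M/p_x and y* = 0.8·M/p_y.
At p_x=17.35, p_y=8, M=205: x* = 0.2·205/17.35 = 2.3631, y* = 20.5.
Utility at the optimum: U(2.3631, 20.5) = 13.3076.

V = 13.3076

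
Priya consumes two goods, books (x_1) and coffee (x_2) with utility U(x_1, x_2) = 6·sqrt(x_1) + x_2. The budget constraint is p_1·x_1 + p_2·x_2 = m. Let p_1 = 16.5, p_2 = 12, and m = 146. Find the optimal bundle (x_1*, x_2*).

Utility is quasi-linear in x_2; the FOC for x_1 is 3/√x_1 = p_1/p_2.
Thus x_1* = (3·p_2/p_1)² — independent of m — with the rest of income spent on x_2.
Plugging in: x_1* = (3·12/16.5)² = 4.7603, x_2* = 5.6212.

x_1* = 4.7603, x_2* = 5.6212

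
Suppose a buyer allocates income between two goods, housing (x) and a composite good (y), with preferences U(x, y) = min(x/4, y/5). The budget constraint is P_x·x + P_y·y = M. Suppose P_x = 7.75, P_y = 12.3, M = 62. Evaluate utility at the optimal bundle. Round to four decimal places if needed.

V = 0.6703

Demand: x*(P_x,P_y,M) = 4·M/(4·P_x + 5·P_y), y* = 5·M/(4·P_x + 5·P_y).
Here 4·7.75 + 5·12.3 = 92.5, giving x* = 2.6811 and y* = 3.3514.
Utility at the optimum: U(2.6811, 3.3514) = 0.6703.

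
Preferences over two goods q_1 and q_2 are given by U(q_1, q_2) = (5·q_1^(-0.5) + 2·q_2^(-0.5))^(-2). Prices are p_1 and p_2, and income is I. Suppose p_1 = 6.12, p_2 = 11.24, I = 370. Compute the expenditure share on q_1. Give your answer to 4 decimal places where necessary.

share on q_1 = 0.6007

MU_q_1 ∝ 5·q_1^(-1.5), MU_q_2 ∝ 2·q_2^(-1.5), so MRS = (5/2)·(q_2/q_1)^(1.5) = p_1/p_2.
Solve for the ratio: q_2/q_1 = [(2/5)·p_1/p_2]^(2/3).
Substitute q_2 = (q_2/q_1)·q_1 into the budget: q_1* = I/(p_1 + p_2·(q_2/q_1)).
Numerically q_2/q_1 = 0.36199, so q_1* = 370/(6.12 + 11.24·0.36199) = 36.3145 and q_2* = 0.36199·36.3145 = 13.1455.
Expenditure on q_1: 6.12·36.3145 = 222.2447; share = 0.6007.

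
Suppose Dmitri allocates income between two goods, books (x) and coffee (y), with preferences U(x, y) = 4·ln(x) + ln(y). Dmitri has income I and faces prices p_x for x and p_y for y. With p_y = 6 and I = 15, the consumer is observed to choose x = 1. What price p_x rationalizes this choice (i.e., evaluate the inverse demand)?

MU_x/MU_y = (4·y)/(x); tangency sets this equal to p_x/p_y.
So 4·p_y·y = p_x·x; combined with the budget, a share 0.8 of income goes to x.
Demand: x*(p_x,p_y,I) = 0.8·I/p_x and y* = 0.2·I/p_y.
Set x* = 1 in the demand function and solve for p_x: p_x = 12.

p_x = 12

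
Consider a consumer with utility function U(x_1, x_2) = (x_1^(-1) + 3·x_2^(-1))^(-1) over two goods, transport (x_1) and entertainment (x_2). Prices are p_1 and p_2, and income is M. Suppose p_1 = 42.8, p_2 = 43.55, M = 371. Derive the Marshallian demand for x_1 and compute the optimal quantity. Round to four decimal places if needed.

x_1* = 3.1553

MRS = MU_x_1/MU_x_2 = (1/3)·(x_2/x_1)^(2). Set equal to p_1/p_2.
Hence x_2/x_1 = (3·p_1/p_2)^(1/(2)), i.e. raised to the 0.5 power.
Substitute x_2 = (x_2/x_1)·x_1 into the budget: x_1* = M/(p_1 + p_2·(x_2/x_1)).
Numerically x_2/x_1 = 1.717072, so x_1* = 371/(42.8 + 43.55·1.717072) = 3.1553.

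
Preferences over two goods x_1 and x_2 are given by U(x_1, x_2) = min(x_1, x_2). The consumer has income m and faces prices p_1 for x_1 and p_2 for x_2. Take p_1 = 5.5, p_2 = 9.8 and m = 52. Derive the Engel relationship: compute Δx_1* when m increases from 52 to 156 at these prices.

Leontief preferences: the optimum is at the kink where x_1/1 = x_2/1, i.e. x_2 = x_1.
Budget: p_1·x_1 + p_2·x_1 = m, so (p_1 + p_2)·x_1 = m.
Demand: x_1*(p_1,p_2,m) = m/(p_1 + p_2), x_2* = m/(p_1 + p_2).
Here 5.5 + 9.8 = 15.3, giving x_1* = 3.3987.
At m' = 156: x_1* = 10.1961. Change: 10.1961 − 3.3987 = 6.7974.

Δx_1* = 6.7974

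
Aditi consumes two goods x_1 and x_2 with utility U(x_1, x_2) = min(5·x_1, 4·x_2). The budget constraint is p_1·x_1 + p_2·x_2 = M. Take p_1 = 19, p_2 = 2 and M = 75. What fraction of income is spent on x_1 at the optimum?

Leontief preferences: the optimum is at the kink where x_1/4 = x_2/5, i.e. x_2 = (5/4)·x_1.
Budget: p_1·x_1 + p_2·(5/4)·x_1 = M, so (4·p_1 + 5·p_2)·x_1 = 4·M.
Demand: x_1*(p_1,p_2,M) = 4·M/(4·p_1 + 5·p_2), x_2* = 5·M/(4·p_1 + 5·p_2).
Here 4·19 + 5·2 = 86, giving x_1* = 3.4884 and x_2* = 4.3605.
Expenditure on x_1: 19·3.4884 = 66.2791; share = 0.8837.

share on x_1 = 0.8837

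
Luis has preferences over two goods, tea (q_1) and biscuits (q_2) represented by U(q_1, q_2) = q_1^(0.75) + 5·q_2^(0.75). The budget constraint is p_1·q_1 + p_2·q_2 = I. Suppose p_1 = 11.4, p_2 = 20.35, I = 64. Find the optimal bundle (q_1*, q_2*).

From the CES first-order condition, (1/5)·(q_2/q_1)^(0.25) = p_1/p_2.
Hence q_2/q_1 = (5·p_1/p_2)^(1/(0.25)), i.e. raised to the 4 power.
With the ratio pinned down, the budget gives q_1* = I/(p_1 + p_2·(q_2/q_1)) and q_2* = (q_2/q_1)·q_1*.
Numerically q_2/q_1 = 61.551943, so q_1* = 64/(11.4 + 20.35·61.551943) = 0.0506 and q_2* = 61.551943·0.0506 = 3.1166.

q_1* = 0.0506, q_2* = 3.1166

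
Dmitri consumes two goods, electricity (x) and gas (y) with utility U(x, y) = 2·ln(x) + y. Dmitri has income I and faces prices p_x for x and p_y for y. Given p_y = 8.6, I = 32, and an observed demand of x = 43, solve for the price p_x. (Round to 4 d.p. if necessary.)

MU_x = 2/x, MU_y = 1. Tangency: 2/x = p_x/p_y.
So x*(p_x,p_y) = 2·p_y/p_x, independent of income; and y* = (I − 2·p_y)/p_y.
Set x* = 43 in the demand function and solve for p_x: p_x = 0.4.

p_x = 0.4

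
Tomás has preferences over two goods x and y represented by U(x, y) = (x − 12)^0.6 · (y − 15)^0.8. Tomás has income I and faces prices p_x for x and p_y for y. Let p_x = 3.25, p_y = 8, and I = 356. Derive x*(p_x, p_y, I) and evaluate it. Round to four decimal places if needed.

x* = 37.978

This is Cobb-Douglas in (x−12, y−15): tangency gives 0.6·p_y·(y−15) = 0.8·p_x·(x−12).
Substituting into the budget: x* = 12 + 3/7·(I − 12·p_x − 15·p_y)/p_x, and y* = 15 + 4/7·(…)/p_y.
Discretionary income = 356 − 12·3.25 − 15·8 = 197; x* = 12 + 3/7·197/3.25 = 37.978.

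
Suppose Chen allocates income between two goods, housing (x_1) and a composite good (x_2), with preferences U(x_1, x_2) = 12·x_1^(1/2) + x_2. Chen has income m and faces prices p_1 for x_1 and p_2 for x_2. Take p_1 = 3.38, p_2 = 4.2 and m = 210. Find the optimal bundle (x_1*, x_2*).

Solve: √x_1 = 6·p_2/p_1, so x_1*(p_1,p_2) = (6·p_2/p_1)², and x_2* = (m − p_1·x_1*)/p_2.
Plugging in: x_1* = (6·4.2/3.38)² = 55.5863, x_2* = 5.2663.

x_1* = 55.5863, x_2* = 5.2663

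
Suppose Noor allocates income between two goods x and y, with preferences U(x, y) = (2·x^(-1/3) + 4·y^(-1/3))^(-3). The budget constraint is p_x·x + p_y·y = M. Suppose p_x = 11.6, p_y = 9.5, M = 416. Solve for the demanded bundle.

From the CES first-order condition, (1/2)·(y/x)^(4/3) = p_x/p_y.
Solve for the ratio: y/x = [2·p_x/p_y]^(0.75).
Substitute y = (y/x)·x into the budget: x* = M/(p_x + p_y·(y/x)).
Numerically y/x = 1.953544, so x* = 416/(11.6 + 9.5·1.953544) = 13.7937 and y* = 1.953544·13.7937 = 26.9466.

x* = 13.7937, y* = 26.9466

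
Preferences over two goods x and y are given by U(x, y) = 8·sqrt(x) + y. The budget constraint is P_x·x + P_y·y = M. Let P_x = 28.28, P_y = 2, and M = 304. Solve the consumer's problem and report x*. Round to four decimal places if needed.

MU_x = 4/√x, MU_y = 1. Tangency: 4/√x = P_x/P_y.
Thus x* = (4·P_y/P_x)² — independent of M — with the rest of income spent on y.
Plugging in: x* = (4·2/28.28)² = 0.08.

x* = 0.08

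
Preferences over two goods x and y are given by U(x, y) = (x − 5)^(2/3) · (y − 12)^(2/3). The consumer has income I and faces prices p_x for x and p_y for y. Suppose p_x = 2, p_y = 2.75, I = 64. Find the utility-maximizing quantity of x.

Let x' = x−5, y' = y−12. MRS = y'/x' = p_x/p_y.
After buying the subsistence bundle (5, 12), a share 0.5 of the remaining income goes to x: x* = 5 + 0.5·(I − 5p_x − 12p_y)/p_x.
Discretionary income = 64 − 5·2 − 12·2.75 = 21; x* = 5 + 0.5·21/2 = 10.25.

x* = 10.25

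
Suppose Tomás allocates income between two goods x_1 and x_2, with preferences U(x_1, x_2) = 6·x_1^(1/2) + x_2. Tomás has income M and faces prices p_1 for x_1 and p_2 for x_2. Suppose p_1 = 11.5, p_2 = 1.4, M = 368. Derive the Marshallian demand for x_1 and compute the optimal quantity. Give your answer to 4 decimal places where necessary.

x_1* = 0.1334

Thus x_1* = (3·p_2/p_1)² — independent of M — with the rest of income spent on x_2.
Plugging in: x_1* = (3·1.4/11.5)² = 0.1334.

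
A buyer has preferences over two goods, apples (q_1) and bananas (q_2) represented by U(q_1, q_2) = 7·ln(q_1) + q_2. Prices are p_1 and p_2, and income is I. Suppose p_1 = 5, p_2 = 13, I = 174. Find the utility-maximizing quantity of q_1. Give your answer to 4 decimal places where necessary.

q_1* = 18.2

MU_q_1 = 7/q_1, MU_q_2 = 1. Tangency: 7/q_1 = p_1/p_2.
So q_1*(p_1,p_2) = 7·p_2/p_1, independent of income; and q_2* = (I − 7·p_2)/p_2.
At the given prices: q_1* = 7·13/5 = 18.2.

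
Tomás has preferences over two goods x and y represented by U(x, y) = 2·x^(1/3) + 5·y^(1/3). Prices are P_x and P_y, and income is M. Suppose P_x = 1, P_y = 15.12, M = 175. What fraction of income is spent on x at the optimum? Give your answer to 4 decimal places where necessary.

share on x = 0.4959

MRS = MU_x/MU_y = (2/5)·(y/x)^(2/3). Set equal to P_x/P_y.
Solve for the ratio: y/x = [(5/2)·P_x/P_y]^(1.5).
With the ratio pinned down, the budget gives x* = M/(P_x + P_y·(y/x)) and y* = (y/x)·x*.
Numerically y/x = 0.067233, so x* = 175/(1 + 15.12·0.067233) = 86.7813 and y* = 0.067233·86.7813 = 5.8346.
Expenditure on x: 1·86.7813 = 86.7813; share = 0.4959.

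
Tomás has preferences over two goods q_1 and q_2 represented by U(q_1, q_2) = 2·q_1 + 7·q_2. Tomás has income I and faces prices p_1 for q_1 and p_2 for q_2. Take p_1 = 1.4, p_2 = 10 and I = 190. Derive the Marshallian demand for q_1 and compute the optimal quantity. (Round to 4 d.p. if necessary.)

q_1* = 135.7143

Linear utility — the consumer picks whichever good has higher MU/price: 2/1.4 = 1.4286 vs 7/10 = 0.7.
q_1 gives more utility per dollar, so spend all income on q_1: q_1* = I/p_1, q_2* = 0.
Numerically: q_1* = 135.7143, q_2* = 0.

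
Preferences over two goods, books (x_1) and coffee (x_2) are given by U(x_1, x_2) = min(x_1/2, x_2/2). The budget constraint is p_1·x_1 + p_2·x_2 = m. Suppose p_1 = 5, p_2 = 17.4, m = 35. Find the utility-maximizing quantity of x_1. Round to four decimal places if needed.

x_1* = 1.5625

Here 2·5 + 2·17.4 = 44.8, giving x_1* = 1.5625.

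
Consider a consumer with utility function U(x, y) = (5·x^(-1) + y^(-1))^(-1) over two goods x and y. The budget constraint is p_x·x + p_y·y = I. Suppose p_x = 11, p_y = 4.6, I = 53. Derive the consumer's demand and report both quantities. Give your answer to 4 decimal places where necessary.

MRS = MU_x/MU_y = 5·(y/x)^(2). Set equal to p_x/p_y.
Solve for the ratio: y/x = [(1/5)·p_x/p_y]^(0.5).
Substitute y = (y/x)·x into the budget: x* = I/(p_x + p_y·(y/x)).
Numerically y/x = 0.691564, so x* = 53/(11 + 4.6·0.691564) = 3.7373 and y* = 0.691564·3.7373 = 2.5846.

x* = 3.7373, y* = 2.5846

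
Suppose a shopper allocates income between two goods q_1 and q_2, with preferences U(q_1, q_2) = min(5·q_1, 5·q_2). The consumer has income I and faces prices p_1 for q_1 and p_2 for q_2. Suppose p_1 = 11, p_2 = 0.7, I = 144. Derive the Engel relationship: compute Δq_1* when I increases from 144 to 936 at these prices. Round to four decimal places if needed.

Leontief preferences: the optimum is at the kink where q_1/5 = q_2/5, i.e. q_2 = q_1.
Budget: p_1·q_1 + p_2·q_1 = I, so (5·p_1 + 5·p_2)·q_1 = 5·I.
Demand: q_1*(p_1,p_2,I) = 5·I/(5·p_1 + 5·p_2), q_2* = 5·I/(5·p_1 + 5·p_2).
Here 5·11 + 5·0.7 = 58.5, giving q_1* = 12.3077.
At I' = 936: q_1* = 80. Change: 80 − 12.3077 = 67.6923.

Δq_1* = 67.6923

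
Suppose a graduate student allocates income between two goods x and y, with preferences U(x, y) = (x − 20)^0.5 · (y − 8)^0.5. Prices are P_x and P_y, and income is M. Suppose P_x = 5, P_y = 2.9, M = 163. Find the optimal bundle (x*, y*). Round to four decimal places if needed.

This is Cobb-Douglas in (x−20, y−8): tangency gives 0.5·P_y·(y−8) = 0.5·P_x·(x−20).
Substituting into the budget: x* = 20 + 0.5·(M − 20·P_x − 8·P_y)/P_x, and y* = 8 + 0.5·(…)/P_y.
Discretionary income = 163 − 20·5 − 8·2.9 = 39.8; x* = 20 + 0.5·39.8/5 = 23.98; y* = 8 + 0.5·39.8/2.9 = 14.8621.

x* = 23.98, y* = 14.8621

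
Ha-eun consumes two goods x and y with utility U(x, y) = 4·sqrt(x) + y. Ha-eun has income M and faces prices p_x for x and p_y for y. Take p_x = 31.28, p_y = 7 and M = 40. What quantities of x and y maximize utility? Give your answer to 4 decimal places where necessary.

x* = 0.2003, y* = 4.8191

Set MRS = p_x/p_y: 2·x^(−1/2) = p_x/p_y.
Solve: √x = 2·p_y/p_x, so x*(p_x,p_y) = (2·p_y/p_x)², and y* = (M − p_x·x*)/p_y.
Plugging in: x* = (2·7/31.28)² = 0.2003, y* = 4.8191.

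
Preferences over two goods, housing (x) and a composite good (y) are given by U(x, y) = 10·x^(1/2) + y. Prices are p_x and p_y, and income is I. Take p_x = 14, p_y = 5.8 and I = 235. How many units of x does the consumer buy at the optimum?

MU_x = 5/√x, MU_y = 1. Tangency: 5/√x = p_x/p_y.
Solve: √x = 5·p_y/p_x, so x*(p_x,p_y) = (5·p_y/p_x)², and y* = (I − p_x·x*)/p_y.
Plugging in: x* = (5·5.8/14)² = 4.2908.

x* = 4.2908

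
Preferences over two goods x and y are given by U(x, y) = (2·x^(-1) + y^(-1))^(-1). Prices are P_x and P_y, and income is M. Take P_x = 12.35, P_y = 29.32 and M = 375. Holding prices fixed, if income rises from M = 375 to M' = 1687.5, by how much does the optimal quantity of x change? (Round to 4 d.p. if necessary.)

Δx* = 50.8612

From the CES first-order condition, 2·(y/x)^(2) = P_x/P_y.
Solve for the ratio: y/x = [(1/2)·P_x/P_y]^(0.5).
With the ratio pinned down, the budget gives x* = M/(P_x + P_y·(y/x)) and y* = (y/x)·x*.
Numerically y/x = 0.458919, so x* = 375/(12.35 + 29.32·0.458919) = 14.5318.
At M' = 1687.5: x* = 65.393. Change: 65.393 − 14.5318 = 50.8612.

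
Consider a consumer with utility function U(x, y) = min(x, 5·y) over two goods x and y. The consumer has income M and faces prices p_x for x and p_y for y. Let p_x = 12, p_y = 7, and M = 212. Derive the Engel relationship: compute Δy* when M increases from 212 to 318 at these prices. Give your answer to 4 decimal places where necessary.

Δy* = 1.5821

Leontief preferences: the optimum is at the kink where x/5 = y/1, i.e. y = (1/5)·x.
Budget: p_x·x + p_y·(1/5)·x = M, so (5·p_x + p_y)·x = 5·M.
Demand: x*(p_x,p_y,M) = 5·M/(5·p_x + p_y), y* = M/(5·p_x + p_y).
Here 5·12 + 7 = 67, giving y* = 3.1642.
At M' = 318: y* = 4.7463. Change: 4.7463 − 3.1642 = 1.5821.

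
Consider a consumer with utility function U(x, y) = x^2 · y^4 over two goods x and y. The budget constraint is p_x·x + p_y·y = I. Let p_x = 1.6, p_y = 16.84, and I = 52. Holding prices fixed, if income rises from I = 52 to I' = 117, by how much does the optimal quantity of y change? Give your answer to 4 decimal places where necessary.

MU_x/MU_y = (2·y)/(4·x); tangency sets this equal to p_x/p_y.
Rearranging, p_y·y = 2·p_x·x. Substituting into the budget gives p_x·x·(1 + 2) = I.
Demand: x*(p_x,p_y,I) = 1/3·I/p_x and y* = 2/3·I/p_y.
At p_x=1.6, p_y=16.84, I=52: y* = 2/3·52/16.84 = 2.0586.
At I' = 117: y* = 4.6318. Change: 4.6318 − 2.0586 = 2.5732.

Δy* = 2.5732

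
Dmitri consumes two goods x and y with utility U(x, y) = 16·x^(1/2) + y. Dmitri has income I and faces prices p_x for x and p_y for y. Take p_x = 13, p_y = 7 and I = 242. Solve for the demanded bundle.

MU_x = 8/√x, MU_y = 1. Tangency: 8/√x = p_x/p_y.
Thus x* = (8·p_y/p_x)² — independent of I — with the rest of income spent on y.
Plugging in: x* = (8·7/13)² = 18.5562, y* = 0.1099.

x* = 18.5562, y* = 0.1099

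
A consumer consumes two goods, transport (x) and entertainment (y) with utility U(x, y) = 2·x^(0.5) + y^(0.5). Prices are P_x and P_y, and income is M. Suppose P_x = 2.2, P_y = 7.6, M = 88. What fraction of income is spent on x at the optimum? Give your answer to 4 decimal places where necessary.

share on x = 0.9325

MU_x ∝ 2·x^(-0.5), MU_y ∝ y^(-0.5), so MRS = 2·(y/x)^(0.5) = P_x/P_y.
Solve for the ratio: y/x = [(1/2)·P_x/P_y]^(2).
Substitute y = (y/x)·x into the budget: x* = M/(P_x + P_y·(y/x)).
Numerically y/x = 0.020949, so x* = 88/(2.2 + 7.6·0.020949) = 37.3006 and y* = 0.020949·37.3006 = 0.7814.
Expenditure on x: 2.2·37.3006 = 82.0613; share = 0.9325.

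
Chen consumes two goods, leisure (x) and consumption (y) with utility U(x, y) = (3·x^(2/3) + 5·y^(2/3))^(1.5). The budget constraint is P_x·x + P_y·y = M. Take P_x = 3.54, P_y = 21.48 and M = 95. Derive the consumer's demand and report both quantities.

x* = 23.8386, y* = 0.494

MU_x ∝ 3·x^(-1/3), MU_y ∝ 5·y^(-1/3), so MRS = (3/5)·(y/x)^(1/3) = P_x/P_y.
Solve for the ratio: y/x = [(5/3)·P_x/P_y]^(3).
With the ratio pinned down, the budget gives x* = M/(P_x + P_y·(y/x)) and y* = (y/x)·x*.
Numerically y/x = 0.020723, so x* = 95/(3.54 + 21.48·0.020723) = 23.8386 and y* = 0.020723·23.8386 = 0.494.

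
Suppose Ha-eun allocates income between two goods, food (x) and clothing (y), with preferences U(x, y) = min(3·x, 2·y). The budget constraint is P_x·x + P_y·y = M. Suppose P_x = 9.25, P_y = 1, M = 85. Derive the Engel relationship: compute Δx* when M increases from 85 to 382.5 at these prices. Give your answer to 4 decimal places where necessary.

Demand: x*(P_x,P_y,M) = 2·M/(2·P_x + 3·P_y), y* = 3·M/(2·P_x + 3·P_y).
Here 2·9.25 + 3·1 = 21.5, giving x* = 7.907.
At M' = 382.5: x* = 35.5814. Change: 35.5814 − 7.907 = 27.6744.

Δx* = 27.6744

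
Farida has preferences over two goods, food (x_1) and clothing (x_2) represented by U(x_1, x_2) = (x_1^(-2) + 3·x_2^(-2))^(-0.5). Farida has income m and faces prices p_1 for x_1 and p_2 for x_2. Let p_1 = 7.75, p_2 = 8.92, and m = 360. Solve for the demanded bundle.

x_1* = 17.9768, x_2* = 24.7399

MRS = MU_x_1/MU_x_2 = (1/3)·(x_2/x_1)^(3). Set equal to p_1/p_2.
Solve for the ratio: x_2/x_1 = [3·p_1/p_2]^(1/3).
With the ratio pinned down, the budget gives x_1* = m/(p_1 + p_2·(x_2/x_1)) and x_2* = (x_2/x_1)·x_1*.
Numerically x_2/x_1 = 1.376214, so x_1* = 360/(7.75 + 8.92·1.376214) = 17.9768 and x_2* = 1.376214·17.9768 = 24.7399.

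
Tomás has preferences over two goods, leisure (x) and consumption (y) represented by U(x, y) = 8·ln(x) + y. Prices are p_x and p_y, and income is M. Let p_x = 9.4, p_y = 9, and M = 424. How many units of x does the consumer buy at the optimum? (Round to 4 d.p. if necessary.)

x* = 7.6596

MU_x = 8/x, MU_y = 1. Tangency: 8/x = p_x/p_y.
So x*(p_x,p_y) = 8·p_y/p_x, independent of income; and y* = (M − 8·p_y)/p_y.
At the given prices: x* = 8·9/9.4 = 7.6596.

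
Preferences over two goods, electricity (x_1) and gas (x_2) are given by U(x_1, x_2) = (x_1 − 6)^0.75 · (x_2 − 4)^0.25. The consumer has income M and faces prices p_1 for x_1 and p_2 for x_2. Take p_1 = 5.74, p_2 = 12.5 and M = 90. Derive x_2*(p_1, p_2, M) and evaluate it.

MRS = 3·(x_2−4)/(x_1−6). Tangency with p_1/p_2 gives x_2−4 = (1/3)·(p_1/p_2)·(x_1−6).
Substituting into the budget: x_1* = 6 + 0.75·(M − 6·p_1 − 4·p_2)/p_1, and x_2* = 4 + 0.25·(…)/p_2.
Discretionary income = 90 − 6·5.74 − 4·12.5 = 5.56; x_2* = 4 + 0.25·5.56/12.5 = 4.1112.

x_2* = 4.1112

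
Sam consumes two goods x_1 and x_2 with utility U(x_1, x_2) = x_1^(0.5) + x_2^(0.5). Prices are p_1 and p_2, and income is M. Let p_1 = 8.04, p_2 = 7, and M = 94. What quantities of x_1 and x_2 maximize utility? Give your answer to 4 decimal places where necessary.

x_1* = 5.4415, x_2* = 7.1786

MRS = MU_x_1/MU_x_2 = (x_2/x_1)^(0.5). Set equal to p_1/p_2.
Solve for the ratio: x_2/x_1 = [p_1/p_2]^(2).
With the ratio pinned down, the budget gives x_1* = M/(p_1 + p_2·(x_2/x_1)) and x_2* = (x_2/x_1)·x_1*.
Numerically x_2/x_1 = 1.319216, so x_1* = 94/(8.04 + 7·1.319216) = 5.4415 and x_2* = 1.319216·5.4415 = 7.1786.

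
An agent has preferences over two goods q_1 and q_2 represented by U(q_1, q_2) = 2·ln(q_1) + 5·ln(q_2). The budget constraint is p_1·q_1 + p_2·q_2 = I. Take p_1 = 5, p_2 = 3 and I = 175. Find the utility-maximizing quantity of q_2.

q_2* = 41.6667

Demand: q_1*(p_1,p_2,I) = 2/7·I/p_1 and q_2* = 5/7·I/p_2.
At p_1=5, p_2=3, I=175: q_2* = 5/7·175/3 = 41.6667.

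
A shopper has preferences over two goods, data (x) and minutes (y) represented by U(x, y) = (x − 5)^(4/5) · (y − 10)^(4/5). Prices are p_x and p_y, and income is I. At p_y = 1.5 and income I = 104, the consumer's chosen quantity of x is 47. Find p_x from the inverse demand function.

This is Cobb-Douglas in (x−5, y−10): tangency gives 0.8·p_y·(y−10) = 0.8·p_x·(x−5).
After buying the subsistence bundle (5, 10), a share 0.5 of the remaining income goes to x: x* = 5 + 0.5·(I − 5p_x − 10p_y)/p_x.
Set x* = 47 in the demand function and solve for p_x: p_x = 1.

p_x = 1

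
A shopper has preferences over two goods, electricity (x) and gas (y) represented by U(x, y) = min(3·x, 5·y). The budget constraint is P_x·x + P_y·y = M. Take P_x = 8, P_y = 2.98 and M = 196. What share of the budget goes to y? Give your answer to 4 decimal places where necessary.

share on y = 0.1827

Demand: x*(P_x,P_y,M) = 5·M/(5·P_x + 3·P_y), y* = 3·M/(5·P_x + 3·P_y).
Here 5·8 + 3·2.98 = 48.94, giving x* = 20.0245 and y* = 12.0147.
Expenditure on y: 2.98·12.0147 = 35.8038; share = 0.1827.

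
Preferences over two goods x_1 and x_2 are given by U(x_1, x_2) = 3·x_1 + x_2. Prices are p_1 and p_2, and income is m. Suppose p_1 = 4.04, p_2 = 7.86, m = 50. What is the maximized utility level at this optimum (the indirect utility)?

V = 37.1287

Linear utility — the consumer picks whichever good has higher MU/price: 3/4.04 = 0.7426 vs 1/7.86 = 0.1272.
x_1 gives more utility per dollar, so spend all income on x_1: x_1* = m/p_1, x_2* = 0.
Numerically: x_1* = 12.3762, x_2* = 0.
Utility at the optimum: U(12.3762, 0) = 37.1287.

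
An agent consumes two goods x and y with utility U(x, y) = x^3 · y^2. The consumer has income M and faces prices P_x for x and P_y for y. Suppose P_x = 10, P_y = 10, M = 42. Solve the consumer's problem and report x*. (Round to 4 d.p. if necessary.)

x* = 2.52

Demand: x*(P_x,P_y,M) = 0.6·M/P_x and y* = 0.4·M/P_y.
At P_x=10, P_y=10, M=42: x* = 0.6·42/10 = 2.52.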